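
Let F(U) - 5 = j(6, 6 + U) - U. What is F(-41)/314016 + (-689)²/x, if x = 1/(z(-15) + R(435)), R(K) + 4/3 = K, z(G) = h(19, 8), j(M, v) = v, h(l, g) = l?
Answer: 22493005087769/104672 ≈ 2.1489e+8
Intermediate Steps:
z(G) = 19
R(K) = -4/3 + K
x = 3/1358 (x = 1/(19 + (-4/3 + 435)) = 1/(19 + 1301/3) = 1/(1358/3) = 3/1358 ≈ 0.0022091)
F(U) = 11 (F(U) = 5 + ((6 + U) - U) = 5 + 6 = 11)
F(-41)/314016 + (-689)²/x = 11/314016 + (-689)²/(3/1358) = 11*(1/314016) + 474721*(1358/3) = 11/314016 + 644671118/3 = 22493005087769/104672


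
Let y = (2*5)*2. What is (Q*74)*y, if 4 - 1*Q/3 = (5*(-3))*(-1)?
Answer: -48840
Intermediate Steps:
y = 20 (y = 10*2 = 20)
Q = -33 (Q = 12 - 3*5*(-3)*(-1) = 12 - (-45)*(-1) = 12 - 3*15 = 12 - 45 = -33)
(Q*74)*y = -33*74*20 = -2442*20 = -48840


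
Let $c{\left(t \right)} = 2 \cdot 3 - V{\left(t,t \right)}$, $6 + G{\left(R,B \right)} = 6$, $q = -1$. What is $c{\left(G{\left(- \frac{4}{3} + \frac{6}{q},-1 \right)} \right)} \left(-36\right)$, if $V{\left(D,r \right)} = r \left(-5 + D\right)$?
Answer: $-216$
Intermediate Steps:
$G{\left(R,B \right)} = 0$ ($G{\left(R,B \right)} = -6 + 6 = 0$)
$c{\left(t \right)} = 6 - t \left(-5 + t\right)$ ($c{\left(t \right)} = 2 \cdot 3 - t \left(-5 + t\right) = 6 - t \left(-5 + t\right)$)
$c{\left(G{\left(- \frac{4}{3} + \frac{6}{q},-1 \right)} \right)} \left(-36\right) = \left(6 - 0 \left(-5 + 0\right)\right) \left(-36\right) = \left(6 - 0 \left(-5\right)\right) \left(-36\right) = \left(6 + 0\right) \left(-36\right) = 6 \left(-36\right) = -216$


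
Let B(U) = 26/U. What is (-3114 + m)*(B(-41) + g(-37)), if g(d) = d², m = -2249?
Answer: -300880389/41 ≈ -7.3385e+6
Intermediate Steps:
(-3114 + m)*(B(-41) + g(-37)) = (-3114 - 2249)*(26/(-41) + (-37)²) = -5363*(26*(-1/41) + 1369) = -5363*(-26/41 + 1369) = -5363*56103/41 = -300880389/41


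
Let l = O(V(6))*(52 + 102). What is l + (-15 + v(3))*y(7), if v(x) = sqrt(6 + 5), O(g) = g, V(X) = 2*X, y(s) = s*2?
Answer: 1638 + 14*sqrt(11) ≈ 1684.4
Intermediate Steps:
y(s) = 2*s
l = 1848 (l = (2*6)*(52 + 102) = 12*154 = 1848)
v(x) = sqrt(11)
l + (-15 + v(3))*y(7) = 1848 + (-15 + sqrt(11))*(2*7) = 1848 + (-15 + sqrt(11))*14 = 1848 + (-210 + 14*sqrt(11)) = 1638 + 14*sqrt(11)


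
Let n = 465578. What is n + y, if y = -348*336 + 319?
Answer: 348969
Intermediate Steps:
y = -116609 (y = -116928 + 319 = -116609)
n + y = 465578 - 116609 = 348969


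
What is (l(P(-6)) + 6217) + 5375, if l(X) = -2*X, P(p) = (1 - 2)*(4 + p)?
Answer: 11588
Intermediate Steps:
P(p) = -4 - p (P(p) = -(4 + p) = -4 - p)
(l(P(-6)) + 6217) + 5375 = (-2*(-4 - 1*(-6)) + 6217) + 5375 = (-2*(-4 + 6) + 6217) + 5375 = (-2*2 + 6217) + 5375 = (-4 + 6217) + 5375 = 6213 + 5375 = 11588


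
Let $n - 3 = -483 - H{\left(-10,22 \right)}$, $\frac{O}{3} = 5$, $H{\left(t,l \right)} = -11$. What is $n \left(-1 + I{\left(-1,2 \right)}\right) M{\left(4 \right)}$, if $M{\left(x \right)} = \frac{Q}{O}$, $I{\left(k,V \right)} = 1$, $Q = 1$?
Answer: $0$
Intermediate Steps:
$O = 15$ ($O = 3 \cdot 5 = 15$)
$M{\left(x \right)} = \frac{1}{15}$ ($M{\left(x \right)} = 1 \cdot \frac{1}{15} = \frac{1}{15}$)
$n = -469$ ($n = 3 - 472 = -469$)
$n \left(-1 + I{\left(-1,2 \right)}\right) M{\left(4 \right)} = - 469 \left(-1 + 1\right) \frac{1}{15} = - 469 \cdot 0 \cdot \frac{1}{15} = \left(-469\right) 0 = 0$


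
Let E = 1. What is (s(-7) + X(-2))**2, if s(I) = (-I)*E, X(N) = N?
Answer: 25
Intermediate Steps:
s(I) = -I (s(I) = -I*1 = -I)
(s(-7) + X(-2))**2 = (-1*(-7) - 2)**2 = (7 - 2)**2 = 5**2 = 25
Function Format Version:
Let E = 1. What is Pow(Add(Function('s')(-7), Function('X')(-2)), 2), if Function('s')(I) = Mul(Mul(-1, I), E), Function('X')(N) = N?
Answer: 25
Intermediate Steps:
Function('s')(I) = Mul(-1, I) (Function('s')(I) = Mul(Mul(-1, I), 1) = Mul(-1, I))
Pow(Add(Function('s')(-7), Function('X')(-2)), 2) = Pow(Add(Mul(-1, -7), -2), 2) = Pow(Add(7, -2), 2) = Pow(5, 2) = 25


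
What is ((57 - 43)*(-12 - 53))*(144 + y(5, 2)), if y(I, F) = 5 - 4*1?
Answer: -131950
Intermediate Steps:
y(I, F) = 1 (y(I, F) = 5 - 4 = 1)
((57 - 43)*(-12 - 53))*(144 + y(5, 2)) = ((57 - 43)*(-12 - 53))*(144 + 1) = (14*(-65))*145 = -910*145 = -131950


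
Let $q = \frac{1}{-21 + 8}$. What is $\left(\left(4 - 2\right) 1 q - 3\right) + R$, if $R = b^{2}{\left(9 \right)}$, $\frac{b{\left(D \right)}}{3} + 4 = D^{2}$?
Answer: $\frac{693652}{13} \approx 53358.0$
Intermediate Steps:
$b{\left(D \right)} = -12 + 3 D^{2}$
$R = 53361$ ($R = \left(-12 + 3 \cdot 9^{2}\right)^{2} = \left(-12 + 3 \cdot 81\right)^{2} = \left(-12 + 243\right)^{2} = 231^{2} = 53361$)
$q = - \frac{1}{13}$ ($q = \frac{1}{-13} = - \frac{1}{13} \approx -0.076923$)
$\left(\left(4 - 2\right) 1 q - 3\right) + R = \left(\left(4 - 2\right) 1 \left(- \frac{1}{13}\right) - 3\right) + 53361 = \left(2 \cdot 1 \left(- \frac{1}{13}\right) - 3\right) + 53361 = \left(2 \left(- \frac{1}{13}\right) - 3\right) + 53361 = \left(- \frac{2}{13} - 3\right) + 53361 = - \frac{41}{13} + 53361 = \frac{693652}{13}$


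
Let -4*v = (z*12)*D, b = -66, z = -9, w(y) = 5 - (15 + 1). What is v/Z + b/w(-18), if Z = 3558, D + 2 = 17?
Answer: 7251/1186 ≈ 6.1138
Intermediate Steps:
D = 15 (D = -2 + 17 = 15)
w(y) = -11 (w(y) = 5 - 1*16 = 5 - 16 = -11)
v = 405 (v = -(-9*12)*15/4 = -(-27)*15 = -¼*(-1620) = 405)
v/Z + b/w(-18) = 405/3558 - 66/(-11) = 405*(1/3558) - 66*(-1/11) = 135/1186 + 6 = 7251/1186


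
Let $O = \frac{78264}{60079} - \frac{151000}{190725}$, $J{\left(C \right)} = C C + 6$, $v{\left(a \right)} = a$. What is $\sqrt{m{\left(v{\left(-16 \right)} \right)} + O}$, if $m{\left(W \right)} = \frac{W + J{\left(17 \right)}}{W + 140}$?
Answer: $\frac{\sqrt{2320075610425569873}}{916685382} \approx 1.6616$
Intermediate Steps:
$J{\left(C \right)} = 6 + C^{2}$ ($J{\left(C \right)} = C^{2} + 6 = 6 + C^{2}$)
$O = \frac{234198896}{458342691}$ ($O = 78264 \cdot \frac{1}{60079} - \frac{6040}{7629} = \frac{78264}{60079} - \frac{6040}{7629} = \frac{234198896}{458342691} \approx 0.51097$)
$m{\left(W \right)} = \frac{295 + W}{140 + W}$ ($m{\left(W \right)} = \frac{W + \left(6 + 17^{2}\right)}{W + 140} = \frac{W + \left(6 + 289\right)}{140 + W} = \frac{W + 295}{140 + W} = \frac{295 + W}{140 + W}$)
$\sqrt{m{\left(v{\left(-16 \right)} \right)} + O} = \sqrt{\frac{295 - 16}{140 - 16} + \frac{234198896}{458342691}} = \sqrt{\frac{1}{124} \cdot 279 + \frac{234198896}{458342691}} = \sqrt{\frac{9}{4} + \frac{234198896}{458342691}} = \sqrt{\frac{5061879803}{1833370764}} = \frac{\sqrt{2320075610425569873}}{916685382}$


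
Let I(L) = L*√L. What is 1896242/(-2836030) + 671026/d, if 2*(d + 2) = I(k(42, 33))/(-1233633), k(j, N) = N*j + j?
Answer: -80448970314616228060268/239749843335203195 + 32836059425834*√357/169074264613 ≈ -3.3188e+5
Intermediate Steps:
k(j, N) = j + N*j
I(L) = L^(3/2)
d = -2 - 476*√357/411211 (d = -2 + ((42*(1 + 33))^(3/2)/(-1233633))/2 = -2 + ((42*34)^(3/2)*(-1/1233633))/2 = -2 + (1428^(3/2)*(-1/1233633))/2 = -2 + ((2856*√357)*(-1/1233633))/2 = -2 + (-952*√357/411211)/2 = -2 - 476*√357/411211 ≈ -2.0219)
1896242/(-2836030) + 671026/d = 1896242/(-2836030) + 671026/(-2 - 476*√357/411211) = 1896242*(-1/2836030) + 671026/(-2 - 476*√357/411211) = -948121/1418015 + 671026/(-2 - 476*√357/411211)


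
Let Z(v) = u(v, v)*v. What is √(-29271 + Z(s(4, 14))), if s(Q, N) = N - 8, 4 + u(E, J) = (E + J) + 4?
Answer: I*√29199 ≈ 170.88*I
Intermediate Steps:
u(E, J) = E + J (u(E, J) = -4 + ((E + J) + 4) = -4 + (4 + E + J) = E + J)
s(Q, N) = -8 + N
Z(v) = 2*v² (Z(v) = (v + v)*v = (2*v)*v = 2*v²)
√(-29271 + Z(s(4, 14))) = √(-29271 + 2*(-8 + 14)²) = √(-29271 + 2*6²) = √(-29271 + 2*36) = √(-29271 + 72) = √(-29199) = I*√29199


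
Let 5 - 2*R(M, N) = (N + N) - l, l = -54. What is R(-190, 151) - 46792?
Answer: -93935/2 ≈ -46968.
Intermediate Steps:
R(M, N) = -49/2 - N (R(M, N) = 5/2 - ((N + N) - 1*(-54))/2 = 5/2 - (2*N + 54)/2 = 5/2 - (54 + 2*N)/2 = 5/2 + (-27 - N) = -49/2 - N)
R(-190, 151) - 46792 = (-49/2 - 1*151) - 46792 = (-49/2 - 151) - 46792 = -351/2 - 46792 = -93935/2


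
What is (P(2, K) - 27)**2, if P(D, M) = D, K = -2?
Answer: 625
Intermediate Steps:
(P(2, K) - 27)**2 = (2 - 27)**2 = (-25)**2 = 625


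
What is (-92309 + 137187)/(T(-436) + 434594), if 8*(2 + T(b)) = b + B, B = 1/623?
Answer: 223671952/2165734901 ≈ 0.10328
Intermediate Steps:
B = 1/623 ≈ 0.0016051
T(b) = -9967/4984 + b/8 (T(b) = -2 + (b + 1/623)/8 = -2 + (1/623 + b)/8 = -2 + (1/4984 + b/8) = -9967/4984 + b/8)
(-92309 + 137187)/(T(-436) + 434594) = (-92309 + 137187)/((-9967/4984 + (1/8)*(-436)) + 434594) = 44878/((-9967/4984 - 109/2) + 434594) = 44878/(-281595/4984 + 434594) = 44878/(2165734901/4984) = 44878*(4984/2165734901) = 223671952/2165734901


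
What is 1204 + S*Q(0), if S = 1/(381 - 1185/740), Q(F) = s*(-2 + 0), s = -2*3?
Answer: 22535860/18717 ≈ 1204.0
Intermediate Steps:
s = -6
Q(F) = 12 (Q(F) = -6*(-2 + 0) = -6*(-2) = 12)
S = 148/56151 (S = 1/(381 - 1185*1/740) = 1/(381 - 237/148) = 1/(56151/148) = 148/56151 ≈ 0.0026358)
1204 + S*Q(0) = 1204 + (148/56151)*12 = 1204 + 592/18717 = 22535860/18717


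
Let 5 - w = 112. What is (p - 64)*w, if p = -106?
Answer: 18190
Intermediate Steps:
w = -107 (w = 5 - 1*112 = 5 - 112 = -107)
(p - 64)*w = (-106 - 64)*(-107) = -170*(-107) = 18190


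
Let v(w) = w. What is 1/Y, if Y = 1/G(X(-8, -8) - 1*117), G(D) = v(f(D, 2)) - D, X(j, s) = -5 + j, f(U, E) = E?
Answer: 132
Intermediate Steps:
G(D) = 2 - D
Y = 1/132 (Y = 1/(2 - ((-5 - 8) - 1*117)) = 1/(2 - (-13 - 117)) = 1/(2 - 1*(-130)) = 1/(2 + 130) = 1/132 ≈ 0.0075758)
1/Y = 1/(1/132) = 132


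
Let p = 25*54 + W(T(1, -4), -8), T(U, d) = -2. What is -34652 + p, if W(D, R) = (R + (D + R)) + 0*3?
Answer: -33320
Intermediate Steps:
W(D, R) = D + 2*R (W(D, R) = (D + 2*R) + 0 = D + 2*R)
p = 1332 (p = 25*54 + (-2 + 2*(-8)) = 1350 + (-2 - 16) = 1350 - 18 = 1332)
-34652 + p = -34652 + 1332 = -33320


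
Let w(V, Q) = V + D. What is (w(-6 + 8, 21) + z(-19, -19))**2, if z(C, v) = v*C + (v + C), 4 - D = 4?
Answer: 105625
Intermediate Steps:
D = 0 (D = 4 - 1*4 = 4 - 4 = 0)
w(V, Q) = V (w(V, Q) = V + 0 = V)
z(C, v) = C + v + C*v (z(C, v) = C*v + (C + v) = C + v + C*v)
(w(-6 + 8, 21) + z(-19, -19))**2 = ((-6 + 8) + (-19 - 19 - 19*(-19)))**2 = (2 + (-19 - 19 + 361))**2 = (2 + 323)**2 = 325**2 = 105625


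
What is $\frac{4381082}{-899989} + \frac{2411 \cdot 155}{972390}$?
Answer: $- \frac{784757987347}{175028060742} \approx -4.4836$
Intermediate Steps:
$\frac{4381082}{-899989} + \frac{2411 \cdot 155}{972390} = 4381082 \left(- \frac{1}{899989}\right) + 373705 \cdot \frac{1}{972390} = - \frac{4381082}{899989} + \frac{74741}{194478} = - \frac{784757987347}{175028060742}$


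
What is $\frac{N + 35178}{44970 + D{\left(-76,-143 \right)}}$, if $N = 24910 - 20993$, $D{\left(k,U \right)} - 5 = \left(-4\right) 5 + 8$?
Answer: $\frac{39095}{44963} \approx 0.86949$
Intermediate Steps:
$D{\left(k,U \right)} = -7$ ($D{\left(k,U \right)} = 5 + \left(\left(-4\right) 5 + 8\right) = 5 + \left(-20 + 8\right) = 5 - 12 = -7$)
$N = 3917$ ($N = 24910 - 20993 = 3917$)
$\frac{N + 35178}{44970 + D{\left(-76,-143 \right)}} = \frac{3917 + 35178}{44970 - 7} = \frac{39095}{44963}$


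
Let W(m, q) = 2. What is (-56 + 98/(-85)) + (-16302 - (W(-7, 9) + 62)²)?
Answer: -1738688/85 ≈ -20455.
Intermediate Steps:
(-56 + 98/(-85)) + (-16302 - (W(-7, 9) + 62)²) = (-56 + 98/(-85)) + (-16302 - (2 + 62)²) = (-56 + 98*(-1/85)) + (-16302 - 1*64²) = (-56 - 98/85) + (-16302 - 1*4096) = -4858/85 + (-16302 - 4096) = -4858/85 - 20398 = -1738688/85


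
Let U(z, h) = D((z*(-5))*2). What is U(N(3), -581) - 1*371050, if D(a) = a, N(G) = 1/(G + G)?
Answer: -1113155/3 ≈ -3.7105e+5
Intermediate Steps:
N(G) = 1/(2*G)
U(z, h) = -10*z (U(z, h) = (z*(-5))*2 = -5*z*2 = -10*z)
U(N(3), -581) - 1*371050 = -5/3 - 1*371050 = -5/3 - 371050 = -1113155/3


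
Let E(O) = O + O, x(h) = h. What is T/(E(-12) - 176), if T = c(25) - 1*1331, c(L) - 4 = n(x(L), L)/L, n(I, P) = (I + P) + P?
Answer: 331/50 ≈ 6.6200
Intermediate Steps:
n(I, P) = I + 2*P
E(O) = 2*O
c(L) = 7 (c(L) = 4 + (L + 2*L)/L = 4 + (3*L)/L = 4 + 3 = 7)
T = -1324 (T = 7 - 1*1331 = 7 - 1331 = -1324)
T/(E(-12) - 176) = -1324/(2*(-12) - 176) = -1324/(-24 - 176) = -1324/(-200) = -1/200*(-1324) = 331/50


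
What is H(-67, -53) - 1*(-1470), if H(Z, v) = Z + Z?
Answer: 1336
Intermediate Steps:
H(Z, v) = 2*Z
H(-67, -53) - 1*(-1470) = 2*(-67) - 1*(-1470) = -134 + 1470 = 1336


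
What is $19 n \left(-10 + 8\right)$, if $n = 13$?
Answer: $-494$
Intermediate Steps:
$19 n \left(-10 + 8\right) = 19 \cdot 13 \left(-10 + 8\right) = 247 \left(-2\right) = -494$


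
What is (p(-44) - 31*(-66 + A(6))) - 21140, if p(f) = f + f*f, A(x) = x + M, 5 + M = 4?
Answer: -17357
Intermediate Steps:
M = -1 (M = -5 + 4 = -1)
A(x) = -1 + x (A(x) = x - 1 = -1 + x)
p(f) = f + f²
(p(-44) - 31*(-66 + A(6))) - 21140 = (-44*(1 - 44) - 31*(-66 + (-1 + 6))) - 21140 = (-44*(-43) - 31*(-66 + 5)) - 21140 = (1892 - 31*(-61)) - 21140 = (1892 + 1891) - 21140 = 3783 - 21140 = -17357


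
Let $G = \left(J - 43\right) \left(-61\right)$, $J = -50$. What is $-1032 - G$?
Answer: $-6705$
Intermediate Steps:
$G = 5673$ ($G = \left(-50 - 43\right) \left(-61\right) = \left(-93\right) \left(-61\right) = 5673$)
$-1032 - G = -1032 - 5673 = -6705$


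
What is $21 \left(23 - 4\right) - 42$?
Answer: $357$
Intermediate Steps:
$21 \left(23 - 4\right) - 42 = 21 \cdot 19 - 42 = 399 - 42 = 357$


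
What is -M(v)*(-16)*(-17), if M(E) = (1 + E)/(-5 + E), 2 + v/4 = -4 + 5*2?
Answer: -4624/11 ≈ -420.36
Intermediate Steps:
v = 16 (v = -8 + 4*(-4 + 5*2) = -8 + 4*(-4 + 10) = -8 + 4*6 = -8 + 24 = 16)
M(E) = (1 + E)/(-5 + E)
-M(v)*(-16)*(-17) = -((1 + 16)/(-5 + 16))*(-16)*(-17) = -(17/11)*(-16)*(-17) = -(-272)*(-17)/11 = -1*4624/11 = -4624/11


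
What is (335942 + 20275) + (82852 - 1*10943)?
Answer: 428126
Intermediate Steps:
(335942 + 20275) + (82852 - 1*10943) = 356217 + (82852 - 10943) = 356217 + 71909 = 428126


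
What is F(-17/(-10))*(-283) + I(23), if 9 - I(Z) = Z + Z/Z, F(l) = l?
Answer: -4961/10 ≈ -496.10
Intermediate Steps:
I(Z) = 8 - Z (I(Z) = 9 - (Z + Z/Z) = 9 - (Z + 1) = 9 - (1 + Z) = 9 + (-1 - Z) = 8 - Z)
F(-17/(-10))*(-283) + I(23) = -17/(-10)*(-283) + (8 - 1*23) = -17*(-⅒)*(-283) + (8 - 23) = (17/10)*(-283) - 15 = -4811/10 - 15 = -4961/10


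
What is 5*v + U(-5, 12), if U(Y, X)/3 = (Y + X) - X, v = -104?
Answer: -535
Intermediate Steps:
U(Y, X) = 3*Y (U(Y, X) = 3*((Y + X) - X) = 3*((X + Y) - X) = 3*Y)
5*v + U(-5, 12) = 5*(-104) + 3*(-5) = -520 - 15 = -535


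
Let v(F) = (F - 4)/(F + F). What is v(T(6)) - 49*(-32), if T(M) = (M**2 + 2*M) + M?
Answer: 84697/54 ≈ 1568.5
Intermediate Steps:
T(M) = M**2 + 3*M
v(F) = (-4 + F)/(2*F) (v(F) = (-4 + F)/((2*F)) = (-4 + F)*(1/(2*F)) = (-4 + F)/(2*F))
v(T(6)) - 49*(-32) = (-4 + 6*(3 + 6))/(2*((6*(3 + 6)))) - 49*(-32) = (-4 + 6*9)/(2*((6*9))) + 1568 = (1/2)*(-4 + 54)/54 + 1568 = (1/2)*(1/54)*50 + 1568 = 25/54 + 1568 = 84697/54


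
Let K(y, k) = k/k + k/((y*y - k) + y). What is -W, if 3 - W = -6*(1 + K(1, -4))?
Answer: -11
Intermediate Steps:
K(y, k) = 1 + k/(y + y**2 - k) (K(y, k) = 1 + k/((y**2 - k) + y) = 1 + k/(y + y**2 - k))
W = 11 (W = 3 - (-6)*(1 + 1*(1 + 1)/(1 + 1**2 - 1*(-4))) = 3 - (-6)*(1 + 1*2/(1 + 1 + 4)) = 3 - (-6)*(1 + 1*2/6) = 3 - (-6)*(1 + 1*(1/6)*2) = 3 - (-6)*(1 + 1/3) = 3 - (-6)*4/3 = 3 - 1*(-8) = 3 + 8 = 11)
-W = -1*11 = -11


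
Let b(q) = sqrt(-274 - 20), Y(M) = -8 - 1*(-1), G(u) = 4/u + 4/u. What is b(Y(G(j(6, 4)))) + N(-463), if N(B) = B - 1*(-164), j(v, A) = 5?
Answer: -299 + 7*I*sqrt(6) ≈ -299.0 + 17.146*I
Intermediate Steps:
G(u) = 8/u
N(B) = 164 + B (N(B) = B + 164 = 164 + B)
Y(M) = -7 (Y(M) = -8 + 1 = -7)
b(q) = 7*I*sqrt(6) (b(q) = sqrt(-294) = 7*I*sqrt(6))
b(Y(G(j(6, 4)))) + N(-463) = 7*I*sqrt(6) + (164 - 463) = 7*I*sqrt(6) - 299 = -299 + 7*I*sqrt(6)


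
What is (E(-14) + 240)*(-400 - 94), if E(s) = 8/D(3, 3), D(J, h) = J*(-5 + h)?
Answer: -353704/3 ≈ -1.1790e+5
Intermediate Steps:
E(s) = -4/3 (E(s) = 8/((3*(-5 + 3))) = 8/((3*(-2))) = 8/(-6) = 8*(-⅙) = -4/3)
(E(-14) + 240)*(-400 - 94) = (-4/3 + 240)*(-400 - 94) = (716/3)*(-494) = -353704/3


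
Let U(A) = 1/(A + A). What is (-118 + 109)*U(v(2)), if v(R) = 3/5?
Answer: -15/2 ≈ -7.5000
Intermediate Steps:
v(R) = 3/5 (v(R) = 3*(1/5) = 3/5)
U(A) = 1/(2*A)
(-118 + 109)*U(v(2)) = (-118 + 109)*(1/(2*(3/5))) = -9*5/(2*3) = -9*5/6 = -15/2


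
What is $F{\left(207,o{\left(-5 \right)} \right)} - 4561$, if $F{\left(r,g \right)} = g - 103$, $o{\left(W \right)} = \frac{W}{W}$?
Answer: $-4663$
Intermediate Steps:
$o{\left(W \right)} = 1$
$F{\left(r,g \right)} = -103 + g$
$F{\left(207,o{\left(-5 \right)} \right)} - 4561 = \left(-103 + 1\right) - 4561 = -102 - 4561 = -4663$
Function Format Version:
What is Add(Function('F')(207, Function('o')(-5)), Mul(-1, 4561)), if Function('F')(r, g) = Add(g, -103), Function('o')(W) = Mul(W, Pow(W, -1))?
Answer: -4663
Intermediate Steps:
Function('o')(W) = 1
Function('F')(r, g) = Add(-103, g)
Add(Function('F')(207, Function('o')(-5)), Mul(-1, 4561)) = Add(Add(-103, 1), Mul(-1, 4561)) = Add(-102, -4561) = -4663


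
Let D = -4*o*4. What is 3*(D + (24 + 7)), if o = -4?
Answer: 285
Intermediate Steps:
D = 64 (D = -4*(-4)*4 = 16*4 = 64)
3*(D + (24 + 7)) = 3*(64 + (24 + 7)) = 3*(64 + 31) = 3*95 = 285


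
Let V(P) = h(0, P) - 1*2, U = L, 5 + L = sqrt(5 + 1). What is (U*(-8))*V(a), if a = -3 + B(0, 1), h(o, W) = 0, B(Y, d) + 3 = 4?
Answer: -80 + 16*sqrt(6) ≈ -40.808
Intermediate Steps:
B(Y, d) = 1 (B(Y, d) = -3 + 4 = 1)
L = -5 + sqrt(6) (L = -5 + sqrt(5 + 1) = -5 + sqrt(6) ≈ -2.5505)
U = -5 + sqrt(6) ≈ -2.5505
a = -2 (a = -3 + 1 = -2)
V(P) = -2 (V(P) = 0 - 1*2 = 0 - 2 = -2)
(U*(-8))*V(a) = ((-5 + sqrt(6))*(-8))*(-2) = (40 - 8*sqrt(6))*(-2) = -80 + 16*sqrt(6)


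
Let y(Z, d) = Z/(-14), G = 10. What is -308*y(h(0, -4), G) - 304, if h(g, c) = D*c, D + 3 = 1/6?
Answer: -164/3 ≈ -54.667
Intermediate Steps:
D = -17/6 (D = -3 + 1/6 = -3 + ⅙ = -17/6 ≈ -2.8333)
h(g, c) = -17*c/6
y(Z, d) = -Z/14 (y(Z, d) = Z*(-1/14) = -Z/14)
-308*y(h(0, -4), G) - 304 = -(-22)*(-17/6*(-4)) - 304 = -(-22)*34/3 - 304 = -308*(-17/21) - 304 = 748/3 - 304 = -164/3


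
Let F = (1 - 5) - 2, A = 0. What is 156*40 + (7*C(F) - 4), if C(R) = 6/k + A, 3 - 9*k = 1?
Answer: 6425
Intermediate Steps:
k = 2/9 (k = ⅓ - ⅑*1 = ⅓ - ⅑ = 2/9 ≈ 0.22222)
F = -6 (F = -4 - 2 = -6)
C(R) = 27 (C(R) = 6/(2/9) + 0 = 6*(9/2) + 0 = 27 + 0 = 27)
156*40 + (7*C(F) - 4) = 156*40 + (7*27 - 4) = 6240 + (189 - 4) = 6240 + 185 = 6425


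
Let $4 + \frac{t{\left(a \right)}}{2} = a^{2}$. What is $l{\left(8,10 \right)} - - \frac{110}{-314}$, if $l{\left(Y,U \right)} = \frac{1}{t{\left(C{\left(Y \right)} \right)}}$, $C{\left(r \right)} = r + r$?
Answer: $- \frac{27563}{79128} \approx -0.34833$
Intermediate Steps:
$C{\left(r \right)} = 2 r$
$t{\left(a \right)} = -8 + 2 a^{2}$
$l{\left(Y,U \right)} = \frac{1}{-8 + 8 Y^{2}}$ ($l{\left(Y,U \right)} = \frac{1}{-8 + 2 \left(2 Y\right)^{2}} = \frac{1}{-8 + 2 \cdot 4 Y^{2}} = \frac{1}{-8 + 8 Y^{2}}$)
$l{\left(8,10 \right)} - - \frac{110}{-314} = \frac{1}{8 \left(-1 + 8^{2}\right)} - - \frac{110}{-314} = \frac{1}{8 \left(-1 + 64\right)} - \left(-110\right) \left(- \frac{1}{314}\right) = \frac{1}{8 \cdot 63} - \frac{55}{157} = \frac{1}{8} \cdot \frac{1}{63} - \frac{55}{157} = \frac{1}{504} - \frac{55}{157} = - \frac{27563}{79128}$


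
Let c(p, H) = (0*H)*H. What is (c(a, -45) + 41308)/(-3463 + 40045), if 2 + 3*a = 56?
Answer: 20654/18291 ≈ 1.1292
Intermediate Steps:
a = 18 (a = -⅔ + (⅓)*56 = -⅔ + 56/3 = 18)
c(p, H) = 0 (c(p, H) = 0*H = 0)
(c(a, -45) + 41308)/(-3463 + 40045) = (0 + 41308)/(-3463 + 40045) = 41308/36582 = 41308*(1/36582) = 20654/18291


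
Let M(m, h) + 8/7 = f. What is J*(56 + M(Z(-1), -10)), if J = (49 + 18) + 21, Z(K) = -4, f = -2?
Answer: 32560/7 ≈ 4651.4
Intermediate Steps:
J = 88 (J = 67 + 21 = 88)
M(m, h) = -22/7 (M(m, h) = -8/7 - 2 = -22/7)
J*(56 + M(Z(-1), -10)) = 88*(56 - 22/7) = 88*(370/7) = 32560/7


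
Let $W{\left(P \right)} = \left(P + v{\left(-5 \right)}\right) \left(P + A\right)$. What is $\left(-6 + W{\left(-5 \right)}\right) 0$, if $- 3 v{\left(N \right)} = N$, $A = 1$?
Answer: $0$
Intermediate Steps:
$v{\left(N \right)} = - \frac{N}{3}$
$W{\left(P \right)} = \left(1 + P\right) \left(\frac{5}{3} + P\right)$ ($W{\left(P \right)} = \left(P - - \frac{5}{3}\right) \left(P + 1\right) = \left(P + \frac{5}{3}\right) \left(1 + P\right) = \left(\frac{5}{3} + P\right) \left(1 + P\right) = \left(1 + P\right) \left(\frac{5}{3} + P\right)$)
$\left(-6 + W{\left(-5 \right)}\right) 0 = \left(-6 + \left(\frac{5}{3} + \left(-5\right)^{2} + \frac{8}{3} \left(-5\right)\right)\right) 0 = \left(-6 + \left(\frac{5}{3} + 25 - \frac{40}{3}\right)\right) 0 = \left(-6 + \frac{40}{3}\right) 0 = \frac{22}{3} \cdot 0 = 0$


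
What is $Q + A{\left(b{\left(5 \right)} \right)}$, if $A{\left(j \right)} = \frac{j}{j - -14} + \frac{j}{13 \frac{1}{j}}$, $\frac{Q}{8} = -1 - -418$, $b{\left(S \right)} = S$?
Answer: $\frac{824532}{247} \approx 3338.2$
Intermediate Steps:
$Q = 3336$ ($Q = 8 \left(-1 - -418\right) = 8 \left(-1 + 418\right) = 8 \cdot 417 = 3336$)
$A{\left(j \right)} = \frac{j^{2}}{13} + \frac{j}{14 + j}$ ($A{\left(j \right)} = \frac{j}{j + 14} + j \frac{j}{13} = \frac{j}{14 + j} + \frac{j^{2}}{13} = \frac{j^{2}}{13} + \frac{j}{14 + j}$)
$Q + A{\left(b{\left(5 \right)} \right)} = 3336 + \frac{1}{13} \cdot 5 \frac{1}{14 + 5} \left(13 + 5^{2} + 14 \cdot 5\right) = 3336 + \frac{1}{13} \cdot 5 \cdot \frac{1}{19} \left(13 + 25 + 70\right) = 3336 + \frac{1}{13} \cdot 5 \cdot \frac{1}{19} \cdot 108 = 3336 + \frac{540}{247} = \frac{824532}{247}$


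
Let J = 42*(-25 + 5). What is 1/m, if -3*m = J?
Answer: 1/280 ≈ 0.0035714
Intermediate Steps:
J = -840 (J = 42*(-20) = -840)
m = 280 (m = -⅓*(-840) = 280)
1/m = 1/280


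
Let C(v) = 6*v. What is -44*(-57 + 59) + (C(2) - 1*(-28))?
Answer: -48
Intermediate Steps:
-44*(-57 + 59) + (C(2) - 1*(-28)) = -44*(-57 + 59) + (6*2 - 1*(-28)) = -44*2 + (12 + 28) = -88 + 40 = -48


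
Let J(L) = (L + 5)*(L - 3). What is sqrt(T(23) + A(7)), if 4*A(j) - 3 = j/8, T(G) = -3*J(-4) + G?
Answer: sqrt(2878)/8 ≈ 6.7059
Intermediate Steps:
J(L) = (-3 + L)*(5 + L) (J(L) = (5 + L)*(-3 + L) = (-3 + L)*(5 + L))
T(G) = 21 + G (T(G) = -3*(-15 + (-4)**2 + 2*(-4)) + G = -3*(-15 + 16 - 8) + G = -3*(-7) + G = 21 + G)
A(j) = 3/4 + j/32 (A(j) = 3/4 + (j/8)/4 = 3/4 + j/32)
sqrt(T(23) + A(7)) = sqrt((21 + 23) + (3/4 + (1/32)*7)) = sqrt(44 + (3/4 + 7/32)) = sqrt(44 + 31/32) = sqrt(1439/32) = sqrt(2878)/8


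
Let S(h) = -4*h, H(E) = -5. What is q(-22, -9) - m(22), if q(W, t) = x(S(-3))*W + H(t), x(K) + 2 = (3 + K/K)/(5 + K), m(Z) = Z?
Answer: 201/17 ≈ 11.824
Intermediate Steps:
x(K) = -2 + 4/(5 + K) (x(K) = -2 + (3 + K/K)/(5 + K) = -2 + (3 + 1)/(5 + K) = -2 + 4/(5 + K))
q(W, t) = -5 - 30*W/17 (q(W, t) = (2*(-3 - (-4)*(-3))/(5 - 4*(-3)))*W - 5 = (2*(-3 - 1*12)/(5 + 12))*W - 5 = (2*(-3 - 12)/17)*W - 5 = (2*(1/17)*(-15))*W - 5 = -30*W/17 - 5 = -5 - 30*W/17)
q(-22, -9) - m(22) = (-5 - 30/17*(-22)) - 1*22 = (-5 + 660/17) - 22 = 575/17 - 22 = 201/17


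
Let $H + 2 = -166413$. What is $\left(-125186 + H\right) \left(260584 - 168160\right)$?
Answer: $-26950930824$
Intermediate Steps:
$H = -166415$ ($H = -2 - 166413 = -166415$)
$\left(-125186 + H\right) \left(260584 - 168160\right) = \left(-125186 - 166415\right) \left(260584 - 168160\right) = \left(-291601\right) 92424 = -26950930824$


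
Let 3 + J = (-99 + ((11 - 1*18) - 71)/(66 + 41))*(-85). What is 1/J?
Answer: 107/906714 ≈ 0.00011801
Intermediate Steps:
J = 906714/107 (J = -3 + (-99 + ((11 - 1*18) - 71)/(66 + 41))*(-85) = -3 + (-99 + ((11 - 18) - 71)/107)*(-85) = -3 + (-99 + (-7 - 71)*(1/107))*(-85) = -3 + (-99 - 78*1/107)*(-85) = -3 + (-99 - 78/107)*(-85) = -3 - 10671/107*(-85) = -3 + 907035/107 = 906714/107 ≈ 8474.0)
1/J = 1/(906714/107) = 107/906714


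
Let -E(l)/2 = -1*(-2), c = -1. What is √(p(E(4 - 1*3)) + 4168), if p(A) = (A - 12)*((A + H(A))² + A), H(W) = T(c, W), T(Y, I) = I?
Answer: 2*√802 ≈ 56.639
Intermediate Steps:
H(W) = W
E(l) = -4 (E(l) = -(-2)*(-2) = -2*2 = -4)
p(A) = (-12 + A)*(A + 4*A²) (p(A) = (A - 12)*((A + A)² + A) = (-12 + A)*((2*A)² + A) = (-12 + A)*(4*A² + A) = (-12 + A)*(A + 4*A²))
√(p(E(4 - 1*3)) + 4168) = √(-4*(-12 - 47*(-4) + 4*(-4)²) + 4168) = √(-4*(-12 + 188 + 4*16) + 4168) = √(-4*(-12 + 188 + 64) + 4168) = √(-4*240 + 4168) = √(-960 + 4168) = √3208 = 2*√802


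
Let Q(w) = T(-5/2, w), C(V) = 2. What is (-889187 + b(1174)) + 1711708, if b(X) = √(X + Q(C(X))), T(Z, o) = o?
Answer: 822521 + 14*√6 ≈ 8.2256e+5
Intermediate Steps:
Q(w) = w
b(X) = √(2 + X) (b(X) = √(X + 2) = √(2 + X))
(-889187 + b(1174)) + 1711708 = (-889187 + √(2 + 1174)) + 1711708 = (-889187 + √1176) + 1711708 = (-889187 + 14*√6) + 1711708 = 822521 + 14*√6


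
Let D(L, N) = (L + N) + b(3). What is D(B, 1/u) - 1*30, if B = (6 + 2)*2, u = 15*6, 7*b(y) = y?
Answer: -8543/630 ≈ -13.560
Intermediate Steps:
b(y) = y/7
u = 90
B = 16 (B = 8*2 = 16)
D(L, N) = 3/7 + L + N (D(L, N) = (L + N) + (⅐)*3 = (L + N) + 3/7 = 3/7 + L + N)
D(B, 1/u) - 1*30 = (3/7 + 16 + 1/90) - 1*30 = (3/7 + 16 + 1/90) - 30 = 10357/630 - 30 = -8543/630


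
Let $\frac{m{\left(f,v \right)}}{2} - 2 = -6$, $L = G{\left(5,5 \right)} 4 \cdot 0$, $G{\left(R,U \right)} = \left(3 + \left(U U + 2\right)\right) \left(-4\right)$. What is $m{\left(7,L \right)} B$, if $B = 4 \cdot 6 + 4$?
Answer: $-224$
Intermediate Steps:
$G{\left(R,U \right)} = -20 - 4 U^{2}$ ($G{\left(R,U \right)} = \left(3 + \left(U^{2} + 2\right)\right) \left(-4\right) = \left(3 + \left(2 + U^{2}\right)\right) \left(-4\right) = \left(5 + U^{2}\right) \left(-4\right) = -20 - 4 U^{2}$)
$L = 0$ ($L = \left(-20 - 4 \cdot 5^{2}\right) 4 \cdot 0 = \left(-20 - 100\right) 4 \cdot 0 = \left(-120\right) 4 \cdot 0 = \left(-480\right) 0 = 0$)
$m{\left(f,v \right)} = -8$ ($m{\left(f,v \right)} = 4 + 2 \left(-6\right) = 4 - 12 = -8$)
$B = 28$ ($B = 24 + 4 = 28$)
$m{\left(7,L \right)} B = \left(-8\right) 28 = -224$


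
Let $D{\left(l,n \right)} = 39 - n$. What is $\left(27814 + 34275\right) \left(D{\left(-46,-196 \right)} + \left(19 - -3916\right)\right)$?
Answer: $258911130$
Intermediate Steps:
$\left(27814 + 34275\right) \left(D{\left(-46,-196 \right)} + \left(19 - -3916\right)\right) = \left(27814 + 34275\right) \left(\left(39 - -196\right) + \left(19 - -3916\right)\right) = 62089 \left(\left(39 + 196\right) + \left(19 + 3916\right)\right) = 62089 \left(235 + 3935\right) = 62089 \cdot 4170 = 258911130$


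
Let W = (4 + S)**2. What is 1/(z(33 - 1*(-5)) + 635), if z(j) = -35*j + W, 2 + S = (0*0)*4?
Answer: -1/691 ≈ -0.0014472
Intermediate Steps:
S = -2 (S = -2 + (0*0)*4 = -2 + 0*4 = -2 + 0 = -2)
W = 4 (W = (4 - 2)**2 = 2**2 = 4)
z(j) = 4 - 35*j (z(j) = -35*j + 4 = 4 - 35*j)
1/(z(33 - 1*(-5)) + 635) = 1/((4 - 35*(33 - 1*(-5))) + 635) = 1/((4 - 35*(33 + 5)) + 635) = 1/((4 - 35*38) + 635) = 1/((4 - 1330) + 635) = 1/(-1326 + 635) = 1/(-691) = -1/691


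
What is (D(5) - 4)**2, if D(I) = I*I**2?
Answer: 14641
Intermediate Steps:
D(I) = I**3
(D(5) - 4)**2 = (5**3 - 4)**2 = (125 - 4)**2 = 121**2 = 14641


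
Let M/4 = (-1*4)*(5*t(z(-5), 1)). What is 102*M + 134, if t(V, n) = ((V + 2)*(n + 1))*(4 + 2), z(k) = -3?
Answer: 98054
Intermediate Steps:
t(V, n) = 6*(1 + n)*(2 + V) (t(V, n) = ((2 + V)*(1 + n))*6 = ((1 + n)*(2 + V))*6 = 6*(1 + n)*(2 + V))
M = 960 (M = 4*((-1*4)*(5*(12 + 6*(-3) + 12*1 + 6*(-3)*1))) = 4*(-20*(12 - 18 + 12 - 18)) = 4*(-20*(-12)) = 4*(-4*(-60)) = 4*240 = 960)
102*M + 134 = 102*960 + 134 = 97920 + 134 = 98054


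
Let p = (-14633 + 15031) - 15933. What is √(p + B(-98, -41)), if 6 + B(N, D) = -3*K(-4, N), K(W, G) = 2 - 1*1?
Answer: 2*I*√3886 ≈ 124.68*I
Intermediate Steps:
K(W, G) = 1 (K(W, G) = 2 - 1 = 1)
B(N, D) = -9 (B(N, D) = -6 - 3*1 = -6 - 3 = -9)
p = -15535 (p = 398 - 15933 = -15535)
√(p + B(-98, -41)) = √(-15535 - 9) = √(-15544) = 2*I*√3886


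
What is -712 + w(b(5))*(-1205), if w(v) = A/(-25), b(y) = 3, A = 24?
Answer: 2224/5 ≈ 444.80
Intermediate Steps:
w(v) = -24/25 (w(v) = 24/(-25) = 24*(-1/25) = -24/25)
-712 + w(b(5))*(-1205) = -712 - 24/25*(-1205) = -712 + 5784/5 = 2224/5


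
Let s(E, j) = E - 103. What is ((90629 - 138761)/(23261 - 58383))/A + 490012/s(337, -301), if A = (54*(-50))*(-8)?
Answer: 1721020198543/821854800 ≈ 2094.1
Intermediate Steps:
s(E, j) = -103 + E
A = 21600 (A = -2700*(-8) = 21600)
((90629 - 138761)/(23261 - 58383))/A + 490012/s(337, -301) = ((90629 - 138761)/(23261 - 58383))/21600 + 490012/(-103 + 337) = -48132/(-35122)*(1/21600) + 490012/234 = -48132*(-1/35122)*(1/21600) + 490012*(1/234) = (24066/17561)*(1/21600) + 245006/117 = 1337/21073200 + 245006/117 = 1721020198543/821854800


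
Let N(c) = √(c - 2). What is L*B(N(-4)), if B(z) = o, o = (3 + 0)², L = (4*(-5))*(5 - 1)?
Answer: -720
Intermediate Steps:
N(c) = √(-2 + c)
L = -80 (L = -20*4 = -80)
o = 9 (o = 3² = 9)
B(z) = 9
L*B(N(-4)) = -80*9 = -720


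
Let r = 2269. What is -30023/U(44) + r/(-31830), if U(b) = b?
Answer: -477865963/700260 ≈ -682.41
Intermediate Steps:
-30023/U(44) + r/(-31830) = -30023/44 + 2269/(-31830) = -30023*1/44 + 2269*(-1/31830) = -30023/44 - 2269/31830 = -477865963/700260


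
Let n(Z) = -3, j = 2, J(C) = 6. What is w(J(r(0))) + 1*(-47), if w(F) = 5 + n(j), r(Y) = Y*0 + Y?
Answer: -45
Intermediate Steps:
r(Y) = Y (r(Y) = 0 + Y = Y)
w(F) = 2 (w(F) = 5 - 3 = 2)
w(J(r(0))) + 1*(-47) = 2 + 1*(-47) = 2 - 47 = -45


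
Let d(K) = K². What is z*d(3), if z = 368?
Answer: 3312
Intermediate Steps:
z*d(3) = 368*3² = 368*9 = 3312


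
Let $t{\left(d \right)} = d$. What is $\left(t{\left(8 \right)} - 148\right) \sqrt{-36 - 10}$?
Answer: $- 140 i \sqrt{46} \approx - 949.53 i$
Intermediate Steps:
$\left(t{\left(8 \right)} - 148\right) \sqrt{-36 - 10} = \left(8 - 148\right) \sqrt{-36 - 10} = - 140 \sqrt{-46} = - 140 i \sqrt{46}$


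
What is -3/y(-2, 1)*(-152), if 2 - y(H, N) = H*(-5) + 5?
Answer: -456/13 ≈ -35.077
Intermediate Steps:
y(H, N) = -3 + 5*H (y(H, N) = 2 - (H*(-5) + 5) = 2 - (-5*H + 5) = 2 - (5 - 5*H) = 2 + (-5 + 5*H) = -3 + 5*H)
-3/y(-2, 1)*(-152) = -3/(-3 + 5*(-2))*(-152) = -3/(-3 - 10)*(-152) = -3/(-13)*(-152) = -3*(-1/13)*(-152) = (3/13)*(-152) = -456/13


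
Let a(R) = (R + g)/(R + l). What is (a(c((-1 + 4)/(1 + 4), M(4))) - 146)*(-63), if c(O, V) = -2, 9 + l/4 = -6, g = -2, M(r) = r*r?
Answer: 285012/31 ≈ 9193.9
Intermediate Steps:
M(r) = r²
l = -60 (l = -36 + 4*(-6) = -36 - 24 = -60)
a(R) = (-2 + R)/(-60 + R) (a(R) = (R - 2)/(R - 60) = (-2 + R)/(-60 + R))
(a(c((-1 + 4)/(1 + 4), M(4))) - 146)*(-63) = ((-2 - 2)/(-60 - 2) - 146)*(-63) = (-4/(-62) - 146)*(-63) = (-1/62*(-4) - 146)*(-63) = (2/31 - 146)*(-63) = -4524/31*(-63) = 285012/31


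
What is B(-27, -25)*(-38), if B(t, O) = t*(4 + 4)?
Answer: 8208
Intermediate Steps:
B(t, O) = 8*t (B(t, O) = t*8 = 8*t)
B(-27, -25)*(-38) = (8*(-27))*(-38) = -216*(-38) = 8208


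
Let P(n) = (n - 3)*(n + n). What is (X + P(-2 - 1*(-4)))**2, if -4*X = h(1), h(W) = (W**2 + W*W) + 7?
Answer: 625/16 ≈ 39.063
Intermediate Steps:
h(W) = 7 + 2*W**2 (h(W) = (W**2 + W**2) + 7 = 2*W**2 + 7 = 7 + 2*W**2)
X = -9/4 (X = -(7 + 2*1**2)/4 = -(7 + 2*1)/4 = -(7 + 2)/4 = -1/4*9 = -9/4 ≈ -2.2500)
P(n) = 2*n*(-3 + n) (P(n) = (-3 + n)*(2*n) = 2*n*(-3 + n))
(X + P(-2 - 1*(-4)))**2 = (-9/4 + 2*(-2 - 1*(-4))*(-3 + (-2 - 1*(-4))))**2 = (-9/4 + 2*(-2 + 4)*(-3 + (-2 + 4)))**2 = (-9/4 + 2*2*(-3 + 2))**2 = (-9/4 + 2*2*(-1))**2 = (-9/4 - 4)**2 = (-25/4)**2 = 625/16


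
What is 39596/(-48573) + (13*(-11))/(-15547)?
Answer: -86950439/107880633 ≈ -0.80599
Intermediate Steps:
39596/(-48573) + (13*(-11))/(-15547) = 39596*(-1/48573) - 143*(-1/15547) = -39596/48573 + 143/15547 = -86950439/107880633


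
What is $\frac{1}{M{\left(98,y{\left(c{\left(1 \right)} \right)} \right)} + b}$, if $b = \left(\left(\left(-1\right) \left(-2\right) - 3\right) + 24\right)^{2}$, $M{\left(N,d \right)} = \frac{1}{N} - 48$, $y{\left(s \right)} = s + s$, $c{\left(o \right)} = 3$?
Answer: $\frac{98}{47139} \approx 0.002079$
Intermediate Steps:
$y{\left(s \right)} = 2 s$
$M{\left(N,d \right)} = -48 + \frac{1}{N}$
$b = 529$ ($b = \left(\left(2 - 3\right) + 24\right)^{2} = \left(-1 + 24\right)^{2} = 23^{2} = 529$)
$\frac{1}{M{\left(98,y{\left(c{\left(1 \right)} \right)} \right)} + b} = \frac{1}{\left(-48 + \frac{1}{98}\right) + 529} = \frac{1}{- \frac{4703}{98} + 529} = \frac{1}{\frac{47139}{98}} = \frac{98}{47139}$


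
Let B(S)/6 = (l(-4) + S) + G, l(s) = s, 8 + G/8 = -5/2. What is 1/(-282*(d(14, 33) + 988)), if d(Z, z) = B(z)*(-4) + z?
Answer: -1/660162 ≈ -1.5148e-6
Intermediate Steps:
G = -84 (G = -64 + 8*(-5/2) = -64 - 20 = -84)
B(S) = -528 + 6*S (B(S) = 6*((-4 + S) - 84) = 6*(-88 + S) = -528 + 6*S)
d(Z, z) = 2112 - 23*z (d(Z, z) = (-528 + 6*z)*(-4) + z = (2112 - 24*z) + z = 2112 - 23*z)
1/(-282*(d(14, 33) + 988)) = 1/(-282*((2112 - 23*33) + 988)) = 1/(-282*((2112 - 759) + 988)) = 1/(-282*(1353 + 988)) = 1/(-282*2341) = 1/(-660162) = -1/660162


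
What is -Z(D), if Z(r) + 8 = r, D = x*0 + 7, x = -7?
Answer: 1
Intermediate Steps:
D = 7 (D = -7*0 + 7 = 0 + 7 = 7)
Z(r) = -8 + r
-Z(D) = -(-8 + 7) = -1*(-1) = 1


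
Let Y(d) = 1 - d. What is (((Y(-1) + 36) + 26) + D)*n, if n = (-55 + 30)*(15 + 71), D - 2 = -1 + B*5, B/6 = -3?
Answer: 53750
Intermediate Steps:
B = -18 (B = 6*(-3) = -18)
D = -89 (D = 2 + (-1 - 18*5) = 2 + (-1 - 90) = 2 - 91 = -89)
n = -2150 (n = -25*86 = -2150)
(((Y(-1) + 36) + 26) + D)*n = ((((1 - 1*(-1)) + 36) + 26) - 89)*(-2150) = ((((1 + 1) + 36) + 26) - 89)*(-2150) = (((2 + 36) + 26) - 89)*(-2150) = ((38 + 26) - 89)*(-2150) = (64 - 89)*(-2150) = -25*(-2150) = 53750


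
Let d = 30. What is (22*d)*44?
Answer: 29040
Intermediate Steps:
(22*d)*44 = (22*30)*44 = 660*44 = 29040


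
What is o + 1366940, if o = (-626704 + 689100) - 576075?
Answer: 853261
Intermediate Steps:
o = -513679 (o = 62396 - 576075 = -513679)
o + 1366940 = -513679 + 1366940 = 853261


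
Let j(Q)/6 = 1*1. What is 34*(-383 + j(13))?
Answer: -12818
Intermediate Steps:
j(Q) = 6 (j(Q) = 6*(1*1) = 6*1 = 6)
34*(-383 + j(13)) = 34*(-383 + 6) = 34*(-377) = -12818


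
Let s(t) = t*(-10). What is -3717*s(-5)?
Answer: -185850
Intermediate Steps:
s(t) = -10*t
-3717*s(-5) = -(-37170)*(-5) = -3717*50 = -185850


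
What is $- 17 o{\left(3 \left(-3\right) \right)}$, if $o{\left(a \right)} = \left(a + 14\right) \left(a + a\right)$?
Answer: $1530$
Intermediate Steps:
$o{\left(a \right)} = 2 a \left(14 + a\right)$ ($o{\left(a \right)} = \left(14 + a\right) 2 a = 2 a \left(14 + a\right)$)
$- 17 o{\left(3 \left(-3\right) \right)} = - 17 \cdot 2 \cdot 3 \left(-3\right) \left(14 + 3 \left(-3\right)\right) = - 17 \cdot 2 \left(-9\right) \left(14 - 9\right) = - 17 \cdot 2 \left(-9\right) 5 = \left(-17\right) \left(-90\right) = 1530$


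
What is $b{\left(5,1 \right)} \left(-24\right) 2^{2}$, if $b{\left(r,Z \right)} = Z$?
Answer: $-96$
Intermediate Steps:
$b{\left(5,1 \right)} \left(-24\right) 2^{2} = 1 \left(-24\right) 2^{2} = \left(-24\right) 4 = -96$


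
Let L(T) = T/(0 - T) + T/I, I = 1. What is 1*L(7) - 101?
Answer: -95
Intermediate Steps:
L(T) = -1 + T (L(T) = T/(0 - T) + T/1 = T/((-T)) + T*1 = T*(-1/T) + T = -1 + T)
1*L(7) - 101 = 1*(-1 + 7) - 101 = 1*6 - 101 = 6 - 101 = -95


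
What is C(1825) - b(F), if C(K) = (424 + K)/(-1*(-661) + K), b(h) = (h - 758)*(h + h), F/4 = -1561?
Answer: -217378264087/2486 ≈ -8.7441e+7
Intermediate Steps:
F = -6244 (F = 4*(-1561) = -6244)
b(h) = 2*h*(-758 + h) (b(h) = (-758 + h)*(2*h) = 2*h*(-758 + h))
C(K) = (424 + K)/(661 + K)
C(1825) - b(F) = (424 + 1825)/(661 + 1825) - 2*(-6244)*(-758 - 6244) = 2249/2486 - 2*(-6244)*(-7002) = (1/2486)*2249 - 1*87440976 = 2249/2486 - 87440976 = -217378264087/2486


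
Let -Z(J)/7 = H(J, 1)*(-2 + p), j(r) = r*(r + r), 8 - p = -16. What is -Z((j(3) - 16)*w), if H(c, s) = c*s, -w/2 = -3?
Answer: 1848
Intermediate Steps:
w = 6 (w = -2*(-3) = 6)
p = 24 (p = 8 - 1*(-16) = 8 + 16 = 24)
j(r) = 2*r**2 (j(r) = r*(2*r) = 2*r**2)
Z(J) = -154*J (Z(J) = -7*J*1*(-2 + 24) = -7*J*22 = -154*J)
-Z((j(3) - 16)*w) = -(-154)*(2*3**2 - 16)*6 = -(-154)*(2*9 - 16)*6 = -(-154)*(18 - 16)*6 = -(-154)*2*6 = -(-154)*12 = -1*(-1848) = 1848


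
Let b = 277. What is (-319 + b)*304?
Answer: -12768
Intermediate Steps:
(-319 + b)*304 = (-319 + 277)*304 = -42*304 = -12768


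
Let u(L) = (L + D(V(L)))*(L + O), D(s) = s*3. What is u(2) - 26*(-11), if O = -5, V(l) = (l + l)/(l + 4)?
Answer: 274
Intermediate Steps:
V(l) = 2*l/(4 + l) (V(l) = (2*l)/(4 + l) = 2*l/(4 + l))
D(s) = 3*s
u(L) = (-5 + L)*(L + 6*L/(4 + L)) (u(L) = (L + 3*(2*L/(4 + L)))*(L - 5) = (L + 6*L/(4 + L))*(-5 + L) = (-5 + L)*(L + 6*L/(4 + L)))
u(2) - 26*(-11) = 2*(-50 + 2² + 5*2)/(4 + 2) - 26*(-11) = 2*(-50 + 4 + 10)/6 + 286 = 2*(⅙)*(-36) + 286 = -12 + 286 = 274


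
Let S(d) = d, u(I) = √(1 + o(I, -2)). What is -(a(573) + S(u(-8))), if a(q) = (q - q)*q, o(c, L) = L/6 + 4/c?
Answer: -√6/6 ≈ -0.40825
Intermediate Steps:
o(c, L) = 4/c + L/6 (o(c, L) = L*(⅙) + 4/c = L/6 + 4/c = 4/c + L/6)
u(I) = √(⅔ + 4/I) (u(I) = √(1 + (4/I + (⅙)*(-2))) = √(1 + (4/I - ⅓)) = √(1 + (-⅓ + 4/I)) = √(⅔ + 4/I))
a(q) = 0 (a(q) = 0*q = 0)
-(a(573) + S(u(-8))) = -(0 + √6*√((6 - 8)/(-8))/3) = -(0 + √6*√(-⅛*(-2))/3) = -(0 + √6*√(¼)/3) = -(0 + (⅓)*√6*(½)) = -(0 + √6/6) = -√6/6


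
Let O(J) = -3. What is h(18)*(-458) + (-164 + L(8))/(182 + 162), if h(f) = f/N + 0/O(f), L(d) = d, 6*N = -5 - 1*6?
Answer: 4253475/946 ≈ 4496.3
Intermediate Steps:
N = -11/6 (N = (-5 - 1*6)/6 = (-5 - 6)/6 = (⅙)*(-11) = -11/6 ≈ -1.8333)
h(f) = -6*f/11 (h(f) = f/(-11/6) + 0/(-3) = f*(-6/11) + 0*(-⅓) = -6*f/11 + 0 = -6*f/11)
h(18)*(-458) + (-164 + L(8))/(182 + 162) = -6/11*18*(-458) + (-164 + 8)/(182 + 162) = -108/11*(-458) - 156/344 = 49464/11 - 156*1/344 = 49464/11 - 39/86 = 4253475/946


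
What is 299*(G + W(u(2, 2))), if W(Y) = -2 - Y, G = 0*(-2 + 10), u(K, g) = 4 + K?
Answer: -2392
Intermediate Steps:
G = 0 (G = 0*8 = 0)
299*(G + W(u(2, 2))) = 299*(0 + (-2 - (4 + 2))) = 299*(0 + (-2 - 1*6)) = 299*(0 + (-2 - 6)) = 299*(0 - 8) = 299*(-8) = -2392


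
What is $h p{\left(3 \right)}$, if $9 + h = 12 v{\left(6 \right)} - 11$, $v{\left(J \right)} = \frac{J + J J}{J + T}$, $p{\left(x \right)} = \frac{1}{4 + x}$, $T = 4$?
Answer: $\frac{152}{35} \approx 4.3429$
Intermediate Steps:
$v{\left(J \right)} = \frac{J + J^{2}}{4 + J}$ ($v{\left(J \right)} = \frac{J + J J}{J + 4} = \frac{J + J^{2}}{4 + J}$)
$h = \frac{152}{5}$ ($h = -9 - \left(11 - 12 \frac{6 \left(1 + 6\right)}{4 + 6}\right) = -9 - \left(11 - 12 \cdot 6 \cdot \frac{1}{10} \cdot 7\right) = -9 + \left(12 \cdot \frac{21}{5} - 11\right) = -9 + \left(\frac{252}{5} - 11\right) = -9 + \frac{197}{5} = \frac{152}{5} \approx 30.4$)
$h p{\left(3 \right)} = \frac{152}{5 \left(4 + 3\right)} = \frac{152}{5 \cdot 7} = \frac{152}{5} \cdot \frac{1}{7} = \frac{152}{35}$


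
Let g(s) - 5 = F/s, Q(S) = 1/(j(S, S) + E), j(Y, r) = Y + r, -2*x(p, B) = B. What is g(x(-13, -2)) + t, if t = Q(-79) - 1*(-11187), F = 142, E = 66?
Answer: 1042727/92 ≈ 11334.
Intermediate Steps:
x(p, B) = -B/2
Q(S) = 1/(66 + 2*S) (Q(S) = 1/((S + S) + 66) = 1/(2*S + 66) = 1/(66 + 2*S))
t = 1029203/92 (t = 1/(2*(33 - 79)) - 1*(-11187) = (½)/(-46) + 11187 = (½)*(-1/46) + 11187 = -1/92 + 11187 = 1029203/92 ≈ 11187.)
g(s) = 5 + 142/s
g(x(-13, -2)) + t = (5 + 142/((-½*(-2)))) + 1029203/92 = (5 + 142/1) + 1029203/92 = (5 + 142*1) + 1029203/92 = (5 + 142) + 1029203/92 = 147 + 1029203/92 = 1042727/92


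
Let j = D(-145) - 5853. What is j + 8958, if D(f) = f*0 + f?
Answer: 2960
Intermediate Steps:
D(f) = f (D(f) = 0 + f = f)
j = -5998 (j = -145 - 5853 = -5998)
j + 8958 = -5998 + 8958 = 2960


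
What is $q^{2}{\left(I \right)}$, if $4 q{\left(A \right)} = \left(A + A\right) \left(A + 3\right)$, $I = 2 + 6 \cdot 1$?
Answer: $1936$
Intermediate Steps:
$I = 8$ ($I = 2 + 6 = 8$)
$q{\left(A \right)} = \frac{A \left(3 + A\right)}{2}$ ($q{\left(A \right)} = \frac{\left(A + A\right) \left(A + 3\right)}{4} = \frac{2 A \left(3 + A\right)}{4} = \frac{A \left(3 + A\right)}{2}$)
$q^{2}{\left(I \right)} = \left(\frac{1}{2} \cdot 8 \left(3 + 8\right)\right)^{2} = \left(\frac{1}{2} \cdot 8 \cdot 11\right)^{2} = 44^{2} = 1936$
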